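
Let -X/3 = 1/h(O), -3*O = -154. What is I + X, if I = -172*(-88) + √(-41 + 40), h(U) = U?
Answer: 2330935/154 + I ≈ 15136.0 + 1.0*I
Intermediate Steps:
O = 154/3 (O = -⅓*(-154) = 154/3 ≈ 51.333)
X = -9/154 (X = -3/154/3 = -3*3/154 = -9/154 ≈ -0.058442)
I = 15136 + I (I = 15136 + √(-1) = 15136 + I ≈ 15136.0 + 1.0*I)
I + X = (15136 + I) - 9/154 = 2330935/154 + I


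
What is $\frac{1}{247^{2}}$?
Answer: $\frac{1}{61009} \approx 1.6391 \cdot 10^{-5}$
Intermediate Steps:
$\frac{1}{247^{2}} = \frac{1}{61009}$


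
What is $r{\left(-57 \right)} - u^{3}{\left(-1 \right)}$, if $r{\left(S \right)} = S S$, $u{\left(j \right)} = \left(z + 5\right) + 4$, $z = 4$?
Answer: $1052$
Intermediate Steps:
$u{\left(j \right)} = 13$ ($u{\left(j \right)} = \left(4 + 5\right) + 4 = 9 + 4 = 13$)
$r{\left(S \right)} = S^{2}$
$r{\left(-57 \right)} - u^{3}{\left(-1 \right)} = \left(-57\right)^{2} - 13^{3} = 3249 - 2197 = 1052$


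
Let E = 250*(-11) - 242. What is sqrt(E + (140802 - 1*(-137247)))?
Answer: sqrt(275057) ≈ 524.46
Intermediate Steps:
E = -2992 (E = -2750 - 242 = -2992)
sqrt(E + (140802 - 1*(-137247))) = sqrt(-2992 + (140802 - 1*(-137247))) = sqrt(-2992 + (140802 + 137247)) = sqrt(-2992 + 278049) = sqrt(275057)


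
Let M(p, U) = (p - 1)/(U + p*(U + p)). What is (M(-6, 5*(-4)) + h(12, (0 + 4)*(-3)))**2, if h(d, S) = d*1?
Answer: 2640625/18496 ≈ 142.77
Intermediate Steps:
M(p, U) = (-1 + p)/(U + p*(U + p))
h(d, S) = d
(M(-6, 5*(-4)) + h(12, (0 + 4)*(-3)))**2 = ((-1 - 6)/(5*(-4) + (-6)**2 + (5*(-4))*(-6)) + 12)**2 = (-7/(-20 + 36 - 20*(-6)) + 12)**2 = (-7/(-20 + 36 + 120) + 12)**2 = (-7/136 + 12)**2 = (1625/136)**2 = 2640625/18496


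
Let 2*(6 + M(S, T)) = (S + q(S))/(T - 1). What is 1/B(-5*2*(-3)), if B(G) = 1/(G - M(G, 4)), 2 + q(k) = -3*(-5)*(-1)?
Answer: 203/6 ≈ 33.833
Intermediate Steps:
q(k) = -17 (q(k) = -2 - 3*(-5)*(-1) = -2 + 15*(-1) = -2 - 15 = -17)
M(S, T) = -6 + (-17 + S)/(2*(-1 + T)) (M(S, T) = -6 + ((S - 17)/(T - 1))/2 = -6 + ((-17 + S)/(-1 + T))/2 = -6 + (-17 + S)/(2*(-1 + T)))
B(G) = 1/(53/6 + 5*G/6) (B(G) = 1/(G - (-5 + G - 12*4)/(2*(-1 + 4))) = 1/(G - (-5 + G - 48)/(2*3)) = 1/(G - (-53 + G)/(2*3)) = 1/(G - (-53/6 + G/6)) = 1/(G + (53/6 - G/6)) = 1/(53/6 + 5*G/6))
1/B(-5*2*(-3)) = 1/(6/(53 + 5*(-5*2*(-3)))) = 1/(6/(53 + 5*(-10*(-3)))) = 1/(6/(53 + 5*30)) = 1/(6/(53 + 150)) = 1/(6/203) = 203/6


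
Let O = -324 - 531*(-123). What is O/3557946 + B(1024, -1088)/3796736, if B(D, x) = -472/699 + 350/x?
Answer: 15637554507754741/856119871553888256 ≈ 0.018266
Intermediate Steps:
B(D, x) = -472/699 + 350/x (B(D, x) = -472*1/699 + 350/x = -472/699 + 350/x)
O = 64989 (O = -324 + 65313 = 64989)
O/3557946 + B(1024, -1088)/3796736 = 64989/3557946 + (-472/699 + 350/(-1088))/3796736 = 64989*(1/3557946) + (-472/699 + 350*(-1/1088))*(1/3796736) = 21663/1185982 + (-472/699 - 175/544)*(1/3796736) = 21663/1185982 - 379093/380256*1/3796736 = 21663/1185982 - 379093/1443731644416 = 15637554507754741/856119871553888256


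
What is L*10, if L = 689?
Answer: 6890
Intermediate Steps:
L*10 = 689*10 = 6890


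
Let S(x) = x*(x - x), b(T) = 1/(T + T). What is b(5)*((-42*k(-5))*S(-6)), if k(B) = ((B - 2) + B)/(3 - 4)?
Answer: 0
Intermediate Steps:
b(T) = 1/(2*T)
k(B) = 2 - 2*B (k(B) = ((-2 + B) + B)/(-1) = (-2 + 2*B)*(-1) = 2 - 2*B)
S(x) = 0 (S(x) = x*0 = 0)
b(5)*((-42*k(-5))*S(-6)) = ((½)/5)*(-42*(2 - 2*(-5))*0) = ((½)*(⅕))*(-42*(2 + 10)*0) = (-42*12*0)/10 = (-504*0)/10 = (⅒)*0 = 0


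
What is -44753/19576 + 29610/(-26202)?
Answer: -292043911/85488392 ≈ -3.4162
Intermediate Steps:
-44753/19576 + 29610/(-26202) = -44753*1/19576 + 29610*(-1/26202) = -44753/19576 - 4935/4367 = -292043911/85488392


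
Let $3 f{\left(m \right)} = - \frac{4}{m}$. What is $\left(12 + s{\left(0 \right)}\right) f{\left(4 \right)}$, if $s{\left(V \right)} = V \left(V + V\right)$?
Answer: $-4$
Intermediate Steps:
$s{\left(V \right)} = 2 V^{2}$ ($s{\left(V \right)} = V 2 V = 2 V^{2}$)
$f{\left(m \right)} = - \frac{4}{3 m}$ ($f{\left(m \right)} = \frac{\left(-4\right) \frac{1}{m}}{3} = - \frac{4}{3 m}$)
$\left(12 + s{\left(0 \right)}\right) f{\left(4 \right)} = \left(12 + 2 \cdot 0^{2}\right) \left(- \frac{4}{3 \cdot 4}\right) = \left(12 + 2 \cdot 0\right) \left(\left(- \frac{4}{3}\right) \frac{1}{4}\right) = \left(12 + 0\right) \left(- \frac{1}{3}\right) = 12 \left(- \frac{1}{3}\right) = -4$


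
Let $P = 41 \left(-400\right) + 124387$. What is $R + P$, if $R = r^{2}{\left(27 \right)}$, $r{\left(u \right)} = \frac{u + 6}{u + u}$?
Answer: $\frac{34987909}{324} \approx 1.0799 \cdot 10^{5}$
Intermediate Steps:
$r{\left(u \right)} = \frac{6 + u}{2 u}$
$R = \frac{121}{324}$ ($R = \left(\frac{6 + 27}{2 \cdot 27}\right)^{2} = \left(\frac{1}{2} \cdot \frac{1}{27} \cdot 33\right)^{2} = \left(\frac{11}{18}\right)^{2} = \frac{121}{324} \approx 0.37346$)
$P = 107987$ ($P = -16400 + 124387 = 107987$)
$R + P = \frac{121}{324} + 107987 = \frac{34987909}{324}$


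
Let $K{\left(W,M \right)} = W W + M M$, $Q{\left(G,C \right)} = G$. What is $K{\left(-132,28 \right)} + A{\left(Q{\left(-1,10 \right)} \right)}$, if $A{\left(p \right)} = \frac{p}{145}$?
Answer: $\frac{2640159}{145} \approx 18208.0$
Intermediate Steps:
$A{\left(p \right)} = \frac{p}{145}$ ($A{\left(p \right)} = p \frac{1}{145} = \frac{p}{145}$)
$K{\left(W,M \right)} = M^{2} + W^{2}$ ($K{\left(W,M \right)} = W^{2} + M^{2} = M^{2} + W^{2}$)
$K{\left(-132,28 \right)} + A{\left(Q{\left(-1,10 \right)} \right)} = \left(28^{2} + \left(-132\right)^{2}\right) + \frac{1}{145} \left(-1\right) = \left(784 + 17424\right) - \frac{1}{145} = 18208 - \frac{1}{145} = \frac{2640159}{145}$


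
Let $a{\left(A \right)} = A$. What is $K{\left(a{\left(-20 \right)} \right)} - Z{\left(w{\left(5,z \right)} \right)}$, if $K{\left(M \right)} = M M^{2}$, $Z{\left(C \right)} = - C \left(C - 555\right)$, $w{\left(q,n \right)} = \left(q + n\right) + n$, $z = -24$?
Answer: $17714$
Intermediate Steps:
$w{\left(q,n \right)} = q + 2 n$ ($w{\left(q,n \right)} = \left(n + q\right) + n = q + 2 n$)
$Z{\left(C \right)} = - C \left(-555 + C\right)$ ($Z{\left(C \right)} = - C \left(C - 555\right) = - C \left(-555 + C\right)$)
$K{\left(M \right)} = M^{3}$
$K{\left(a{\left(-20 \right)} \right)} - Z{\left(w{\left(5,z \right)} \right)} = \left(-20\right)^{3} - \left(5 + 2 \left(-24\right)\right) \left(555 - \left(5 + 2 \left(-24\right)\right)\right) = -8000 - \left(5 - 48\right) \left(555 - \left(5 - 48\right)\right) = -8000 - - 43 \left(555 - -43\right) = -8000 - - 43 \left(555 + 43\right) = -8000 - \left(-43\right) 598 = -8000 - -25714 = -8000 + 25714 = 17714$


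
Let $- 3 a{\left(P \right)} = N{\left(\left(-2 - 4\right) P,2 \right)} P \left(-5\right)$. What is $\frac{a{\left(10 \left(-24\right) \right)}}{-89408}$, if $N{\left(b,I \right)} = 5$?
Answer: $\frac{125}{5588} \approx 0.022369$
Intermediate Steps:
$a{\left(P \right)} = \frac{25 P}{3}$ ($a{\left(P \right)} = - \frac{5 P \left(-5\right)}{3} = - \frac{\left(-25\right) P}{3} = \frac{25 P}{3}$)
$\frac{a{\left(10 \left(-24\right) \right)}}{-89408} = \frac{\frac{25}{3} \cdot 10 \left(-24\right)}{-89408} = \frac{25}{3} \left(-240\right) \left(- \frac{1}{89408}\right) = \left(-2000\right) \left(- \frac{1}{89408}\right) = \frac{125}{5588}$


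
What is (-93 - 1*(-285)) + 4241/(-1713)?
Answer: 324655/1713 ≈ 189.52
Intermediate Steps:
(-93 - 1*(-285)) + 4241/(-1713) = (-93 + 285) + 4241*(-1/1713) = 192 - 4241/1713 = 324655/1713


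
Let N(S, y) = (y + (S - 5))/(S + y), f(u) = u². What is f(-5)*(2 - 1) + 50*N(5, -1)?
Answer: 25/2 ≈ 12.500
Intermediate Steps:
N(S, y) = (-5 + S + y)/(S + y) (N(S, y) = (y + (-5 + S))/(S + y) = (-5 + S + y)/(S + y))
f(-5)*(2 - 1) + 50*N(5, -1) = (-5)²*(2 - 1) + 50*((-5 + 5 - 1)/(5 - 1)) = 25*1 + 50*(-1/4) = 25 + 50*((¼)*(-1)) = 25 + 50*(-¼) = 25 - 25/2 = 25/2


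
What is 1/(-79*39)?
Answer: -1/3081 ≈ -0.00032457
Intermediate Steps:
1/(-79*39) = 1/(-3081) = -1/3081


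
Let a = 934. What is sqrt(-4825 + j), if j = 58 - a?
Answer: I*sqrt(5701) ≈ 75.505*I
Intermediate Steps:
j = -876 (j = 58 - 1*934 = 58 - 934 = -876)
sqrt(-4825 + j) = sqrt(-4825 - 876) = sqrt(-5701) = I*sqrt(5701)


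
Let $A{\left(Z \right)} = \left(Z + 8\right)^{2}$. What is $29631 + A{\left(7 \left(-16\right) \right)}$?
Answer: $40447$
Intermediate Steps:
$A{\left(Z \right)} = \left(8 + Z\right)^{2}$
$29631 + A{\left(7 \left(-16\right) \right)} = 29631 + \left(8 + 7 \left(-16\right)\right)^{2} = 29631 + \left(8 - 112\right)^{2} = 29631 + \left(-104\right)^{2} = 29631 + 10816 = 40447$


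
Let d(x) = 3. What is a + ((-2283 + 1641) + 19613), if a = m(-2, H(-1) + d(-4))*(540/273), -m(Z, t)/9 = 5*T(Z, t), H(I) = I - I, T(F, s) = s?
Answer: 1702061/91 ≈ 18704.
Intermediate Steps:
H(I) = 0
m(Z, t) = -45*t
a = -24300/91 (a = (-45*(0 + 3))*(540/273) = (-45*3)*(540*(1/273)) = -135*180/91 = -24300/91 ≈ -267.03)
a + ((-2283 + 1641) + 19613) = -24300/91 + ((-2283 + 1641) + 19613) = -24300/91 + (-642 + 19613) = -24300/91 + 18971 = 1702061/91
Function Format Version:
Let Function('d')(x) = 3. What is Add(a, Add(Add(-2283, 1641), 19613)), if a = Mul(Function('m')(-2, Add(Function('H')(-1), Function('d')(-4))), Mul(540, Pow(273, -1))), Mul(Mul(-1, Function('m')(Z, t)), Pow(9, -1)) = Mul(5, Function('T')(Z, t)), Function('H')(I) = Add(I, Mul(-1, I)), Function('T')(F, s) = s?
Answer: Rational(1702061, 91) ≈ 18704.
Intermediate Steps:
Function('H')(I) = 0
Function('m')(Z, t) = Mul(-45, t) (Function('m')(Z, t) = Mul(-9, Mul(5, t)) = Mul(-45, t))
a = Rational(-24300, 91) (a = Mul(Mul(-45, Add(0, 3)), Mul(540, Pow(273, -1))) = Mul(Mul(-45, 3), Mul(540, Rational(1, 273))) = Mul(-135, Rational(180, 91)) = Rational(-24300, 91) ≈ -267.03)
Add(a, Add(Add(-2283, 1641), 19613)) = Add(Rational(-24300, 91), Add(Add(-2283, 1641), 19613)) = Add(Rational(-24300, 91), Add(-642, 19613)) = Add(Rational(-24300, 91), 18971) = Rational(1702061, 91)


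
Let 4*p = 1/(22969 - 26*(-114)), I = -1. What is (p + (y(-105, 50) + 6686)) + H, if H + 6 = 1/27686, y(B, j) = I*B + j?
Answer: 9814800855169/1435962076 ≈ 6835.0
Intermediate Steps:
y(B, j) = j - B (y(B, j) = -B + j = j - B)
H = -166115/27686 (H = -6 + 1/27686 = -166115/27686 ≈ -6.0000)
p = 1/103732 (p = 1/(4*(22969 - 26*(-114))) = 1/(4*(22969 + 2964)) = (¼)/25933 = (¼)*(1/25933) = 1/103732 ≈ 9.6402e-6)
(p + (y(-105, 50) + 6686)) + H = (1/103732 + ((50 - 1*(-105)) + 6686)) - 166115/27686 = (1/103732 + ((50 + 105) + 6686)) - 166115/27686 = (1/103732 + (155 + 6686)) - 166115/27686 = (1/103732 + 6841) - 166115/27686 = 709630613/103732 - 166115/27686 = 9814800855169/1435962076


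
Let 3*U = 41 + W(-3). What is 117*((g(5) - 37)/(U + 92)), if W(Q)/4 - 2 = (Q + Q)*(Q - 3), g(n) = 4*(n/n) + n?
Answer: -1404/67 ≈ -20.955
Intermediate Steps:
g(n) = 4 + n (g(n) = 4*1 + n = 4 + n)
W(Q) = 8 + 8*Q*(-3 + Q) (W(Q) = 8 + 4*((Q + Q)*(Q - 3)) = 8 + 4*((2*Q)*(-3 + Q)) = 8 + 4*(2*Q*(-3 + Q)) = 8 + 8*Q*(-3 + Q))
U = 193/3 (U = (41 + (8 - 24*(-3) + 8*(-3)²))/3 = (41 + (8 + 72 + 8*9))/3 = (41 + (8 + 72 + 72))/3 = (41 + 152)/3 = (⅓)*193 = 193/3 ≈ 64.333)
117*((g(5) - 37)/(U + 92)) = 117*(((4 + 5) - 37)/(193/3 + 92)) = 117*((9 - 37)/(469/3)) = 117*(-28*3/469) = 117*(-12/67) = -1404/67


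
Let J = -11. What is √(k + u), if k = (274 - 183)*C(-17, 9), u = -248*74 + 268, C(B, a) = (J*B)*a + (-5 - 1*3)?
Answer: √134341 ≈ 366.53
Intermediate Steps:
C(B, a) = -8 - 11*B*a (C(B, a) = (-11*B)*a + (-5 - 1*3) = -11*B*a + (-5 - 3) = -11*B*a - 8 = -8 - 11*B*a)
u = -18084 (u = -18352 + 268 = -18084)
k = 152425 (k = (274 - 183)*(-8 - 11*(-17)*9) = 91*(-8 + 1683) = 91*1675 = 152425)
√(k + u) = √(152425 - 18084) = √134341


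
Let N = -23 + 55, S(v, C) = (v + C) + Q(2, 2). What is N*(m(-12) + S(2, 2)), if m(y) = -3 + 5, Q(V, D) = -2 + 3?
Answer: 224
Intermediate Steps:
Q(V, D) = 1
m(y) = 2
S(v, C) = 1 + C + v (S(v, C) = (v + C) + 1 = (C + v) + 1 = 1 + C + v)
N = 32
N*(m(-12) + S(2, 2)) = 32*(2 + (1 + 2 + 2)) = 32*(2 + 5) = 32*7 = 224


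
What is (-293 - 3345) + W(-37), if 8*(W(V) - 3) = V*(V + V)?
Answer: -13171/4 ≈ -3292.8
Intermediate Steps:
W(V) = 3 + V²/4 (W(V) = 3 + (V*(V + V))/8 = 3 + (V*(2*V))/8 = 3 + (2*V²)/8 = 3 + V²/4)
(-293 - 3345) + W(-37) = (-293 - 3345) + (3 + (¼)*(-37)²) = -3638 + (3 + (¼)*1369) = -3638 + (3 + 1369/4) = -3638 + 1381/4 = -13171/4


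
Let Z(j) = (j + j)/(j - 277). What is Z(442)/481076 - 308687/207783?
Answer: -2041885917484/1374441949485 ≈ -1.4856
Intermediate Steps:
Z(j) = 2*j/(-277 + j) (Z(j) = (2*j)/(-277 + j) = 2*j/(-277 + j))
Z(442)/481076 - 308687/207783 = (2*442/(-277 + 442))/481076 - 308687/207783 = (2*442/165)*(1/481076) - 308687*1/207783 = (2*442*(1/165))*(1/481076) - 308687/207783 = (884/165)*(1/481076) - 308687/207783 = 221/19844385 - 308687/207783 = -2041885917484/1374441949485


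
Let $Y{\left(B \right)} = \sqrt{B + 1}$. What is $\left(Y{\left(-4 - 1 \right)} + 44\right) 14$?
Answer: $616 + 28 i \approx 616.0 + 28.0 i$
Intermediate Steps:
$Y{\left(B \right)} = \sqrt{1 + B}$
$\left(Y{\left(-4 - 1 \right)} + 44\right) 14 = \left(\sqrt{1 - 5} + 44\right) 14 = \left(\sqrt{-4} + 44\right) 14 = \left(2 i + 44\right) 14 = \left(44 + 2 i\right) 14 = 616 + 28 i$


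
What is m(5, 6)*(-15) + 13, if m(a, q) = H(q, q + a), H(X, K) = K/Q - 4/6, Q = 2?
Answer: -119/2 ≈ -59.500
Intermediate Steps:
H(X, K) = -2/3 + K/2 (H(X, K) = K/2 - 4/6 = K*(1/2) - 4*1/6 = K/2 - 2/3 = -2/3 + K/2)
m(a, q) = -2/3 + a/2 + q/2 (m(a, q) = -2/3 + (q + a)/2 = -2/3 + (a + q)/2 = -2/3 + (a/2 + q/2) = -2/3 + a/2 + q/2)
m(5, 6)*(-15) + 13 = (-2/3 + (1/2)*5 + (1/2)*6)*(-15) + 13 = (-2/3 + 5/2 + 3)*(-15) + 13 = (29/6)*(-15) + 13 = -145/2 + 13 = -119/2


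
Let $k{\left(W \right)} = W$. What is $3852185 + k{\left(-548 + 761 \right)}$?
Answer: $3852398$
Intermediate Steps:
$3852185 + k{\left(-548 + 761 \right)} = 3852185 + \left(-548 + 761\right) = 3852185 + 213 = 3852398$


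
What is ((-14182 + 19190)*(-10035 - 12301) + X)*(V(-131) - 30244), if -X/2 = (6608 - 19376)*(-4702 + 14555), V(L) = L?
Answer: -4244830920000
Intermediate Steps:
X = 251606208 (X = -2*(6608 - 19376)*(-4702 + 14555) = -(-25536)*9853 = -2*(-125803104) = 251606208)
((-14182 + 19190)*(-10035 - 12301) + X)*(V(-131) - 30244) = ((-14182 + 19190)*(-10035 - 12301) + 251606208)*(-131 - 30244) = (5008*(-22336) + 251606208)*(-30375) = (-111858688 + 251606208)*(-30375) = 139747520*(-30375) = -4244830920000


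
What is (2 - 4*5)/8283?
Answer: -6/2761 ≈ -0.0021731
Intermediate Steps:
(2 - 4*5)/8283 = (2 - 20)*(1/8283) = -18*1/8283 = -6/2761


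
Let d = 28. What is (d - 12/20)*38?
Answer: 5206/5 ≈ 1041.2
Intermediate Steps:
(d - 12/20)*38 = (28 - 12/20)*38 = (28 - 12*1/20)*38 = (28 - ⅗)*38 = (137/5)*38 = 5206/5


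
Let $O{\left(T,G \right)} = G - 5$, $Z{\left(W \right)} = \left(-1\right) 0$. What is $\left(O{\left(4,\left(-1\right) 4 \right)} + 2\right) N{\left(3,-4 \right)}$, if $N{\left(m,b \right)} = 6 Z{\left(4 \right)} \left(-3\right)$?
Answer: $0$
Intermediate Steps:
$Z{\left(W \right)} = 0$
$O{\left(T,G \right)} = -5 + G$ ($O{\left(T,G \right)} = G - 5 = -5 + G$)
$N{\left(m,b \right)} = 0$ ($N{\left(m,b \right)} = 6 \cdot 0 \left(-3\right) = 0 \left(-3\right) = 0$)
$\left(O{\left(4,\left(-1\right) 4 \right)} + 2\right) N{\left(3,-4 \right)} = \left(\left(-5 - 4\right) + 2\right) 0 = \left(-9 + 2\right) 0 = \left(-7\right) 0 = 0$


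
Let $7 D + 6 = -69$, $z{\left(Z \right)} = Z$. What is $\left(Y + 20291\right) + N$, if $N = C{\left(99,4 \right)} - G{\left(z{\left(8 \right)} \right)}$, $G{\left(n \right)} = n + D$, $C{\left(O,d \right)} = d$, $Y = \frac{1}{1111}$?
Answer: $\frac{157855331}{7777} \approx 20298.0$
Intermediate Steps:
$Y = \frac{1}{1111} \approx 0.00090009$
$D = - \frac{75}{7}$ ($D = - \frac{6}{7} + \frac{1}{7} \left(-69\right) = - \frac{6}{7} - \frac{69}{7} = - \frac{75}{7} \approx -10.714$)
$G{\left(n \right)} = - \frac{75}{7} + n$ ($G{\left(n \right)} = n - \frac{75}{7} = - \frac{75}{7} + n$)
$N = \frac{47}{7}$ ($N = 4 - \left(- \frac{75}{7} + 8\right) = 4 - - \frac{19}{7} = 4 + \frac{19}{7} = \frac{47}{7} \approx 6.7143$)
$\left(Y + 20291\right) + N = \left(\frac{1}{1111} + 20291\right) + \frac{47}{7} = \frac{22543302}{1111} + \frac{47}{7} = \frac{157855331}{7777}$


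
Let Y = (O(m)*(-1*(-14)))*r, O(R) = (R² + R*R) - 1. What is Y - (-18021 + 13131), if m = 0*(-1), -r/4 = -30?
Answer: 3210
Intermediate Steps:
r = 120 (r = -4*(-30) = 120)
m = 0
O(R) = -1 + 2*R² (O(R) = (R² + R²) - 1 = 2*R² - 1 = -1 + 2*R²)
Y = -1680 (Y = ((-1 + 2*0²)*(-1*(-14)))*120 = ((-1 + 2*0)*14)*120 = ((-1 + 0)*14)*120 = -1*14*120 = -14*120 = -1680)
Y - (-18021 + 13131) = -1680 - (-18021 + 13131) = -1680 - 1*(-4890) = -1680 + 4890 = 3210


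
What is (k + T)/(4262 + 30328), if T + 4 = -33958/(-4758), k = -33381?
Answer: -39702968/41144805 ≈ -0.96496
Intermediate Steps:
T = 7463/2379 (T = -4 - 33958/(-4758) = -4 - 33958*(-1/4758) = -4 + 16979/2379 = 7463/2379 ≈ 3.1370)
(k + T)/(4262 + 30328) = (-33381 + 7463/2379)/(4262 + 30328) = -79405936/2379/34590 = -79405936/2379*1/34590 = -39702968/41144805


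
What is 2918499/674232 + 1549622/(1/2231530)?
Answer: 777171040711167873/224744 ≈ 3.4580e+12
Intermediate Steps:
2918499/674232 + 1549622/(1/2231530) = 2918499*(1/674232) + 1549622/(1/2231530) = 972833/224744 + 1549622*2231530 = 972833/224744 + 3458027981660 = 777171040711167873/224744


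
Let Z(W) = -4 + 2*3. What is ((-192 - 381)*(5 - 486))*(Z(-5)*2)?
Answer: 1102452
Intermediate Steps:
Z(W) = 2 (Z(W) = -4 + 6 = 2)
((-192 - 381)*(5 - 486))*(Z(-5)*2) = ((-192 - 381)*(5 - 486))*(2*2) = -573*(-481)*4 = 275613*4 = 1102452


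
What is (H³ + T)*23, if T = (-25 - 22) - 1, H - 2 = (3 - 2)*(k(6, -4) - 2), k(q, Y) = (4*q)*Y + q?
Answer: -16768104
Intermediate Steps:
k(q, Y) = q + 4*Y*q (k(q, Y) = 4*Y*q + q = q + 4*Y*q)
H = -90 (H = 2 + (3 - 2)*(6*(1 + 4*(-4)) - 2) = 2 + 1*(6*(1 - 16) - 2) = 2 + 1*(6*(-15) - 2) = 2 + 1*(-90 - 2) = 2 + 1*(-92) = 2 - 92 = -90)
T = -48 (T = -47 - 1 = -48)
(H³ + T)*23 = ((-90)³ - 48)*23 = (-729000 - 48)*23 = -729048*23 = -16768104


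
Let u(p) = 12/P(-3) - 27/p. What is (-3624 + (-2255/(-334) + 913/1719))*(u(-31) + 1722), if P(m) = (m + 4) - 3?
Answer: -36839609037397/5932842 ≈ -6.2094e+6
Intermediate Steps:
P(m) = 1 + m (P(m) = (4 + m) - 3 = 1 + m)
u(p) = -6 - 27/p (u(p) = 12/(1 - 3) - 27/p = 12/(-2) - 27/p = 12*(-½) - 27/p = -6 - 27/p)
(-3624 + (-2255/(-334) + 913/1719))*(u(-31) + 1722) = (-3624 + (-2255/(-334) + 913/1719))*((-6 - 27/(-31)) + 1722) = (-3624 + (-2255*(-1/334) + 913*(1/1719)))*((-6 - 27*(-1/31)) + 1722) = (-3624 + (2255/334 + 913/1719))*((-6 + 27/31) + 1722) = (-3624 + 4181287/574146)*(-159/31 + 1722) = -2076523817/574146*53223/31 = -36839609037397/5932842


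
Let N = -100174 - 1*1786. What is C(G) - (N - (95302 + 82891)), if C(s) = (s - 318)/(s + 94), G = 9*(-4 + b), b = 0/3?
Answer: 8124260/29 ≈ 2.8015e+5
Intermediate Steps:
b = 0 (b = 0*(⅓) = 0)
N = -101960 (N = -100174 - 1786 = -101960)
G = -36 (G = 9*(-4 + 0) = 9*(-4) = -36)
C(s) = (-318 + s)/(94 + s)
C(G) - (N - (95302 + 82891)) = (-318 - 36)/(94 - 36) - (-101960 - (95302 + 82891)) = -354/58 - (-101960 - 1*178193) = (1/58)*(-354) - (-101960 - 178193) = -177/29 - 1*(-280153) = -177/29 + 280153 = 8124260/29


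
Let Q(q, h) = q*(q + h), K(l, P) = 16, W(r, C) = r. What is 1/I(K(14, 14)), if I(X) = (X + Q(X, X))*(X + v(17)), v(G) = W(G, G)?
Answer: 1/17424 ≈ 5.7392e-5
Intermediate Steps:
Q(q, h) = q*(h + q)
v(G) = G
I(X) = (17 + X)*(X + 2*X²) (I(X) = (X + X*(X + X))*(X + 17) = (X + X*(2*X))*(17 + X) = (X + 2*X²)*(17 + X) = (17 + X)*(X + 2*X²))
1/I(K(14, 14)) = 1/(16*(17 + 2*16² + 35*16)) = 1/(16*(17 + 2*256 + 560)) = 1/(16*(17 + 512 + 560)) = 1/(16*1089) = 1/17424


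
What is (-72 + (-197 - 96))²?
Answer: 133225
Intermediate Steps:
(-72 + (-197 - 96))² = (-72 - 293)² = (-365)² = 133225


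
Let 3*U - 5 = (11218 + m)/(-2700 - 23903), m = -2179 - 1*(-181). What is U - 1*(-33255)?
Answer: 884724030/26603 ≈ 33257.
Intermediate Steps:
m = -1998 (m = -2179 + 181 = -1998)
U = 41265/26603 (U = 5/3 + ((11218 - 1998)/(-2700 - 23903))/3 = 5/3 + (9220/(-26603))/3 = 5/3 + (9220*(-1/26603))/3 = 5/3 + (⅓)*(-9220/26603) = 5/3 - 9220/79809 = 41265/26603 ≈ 1.5511)
U - 1*(-33255) = 41265/26603 - 1*(-33255) = 41265/26603 + 33255 = 884724030/26603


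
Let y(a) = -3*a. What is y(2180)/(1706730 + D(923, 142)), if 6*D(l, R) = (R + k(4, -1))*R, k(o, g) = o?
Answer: -4905/1282639 ≈ -0.0038241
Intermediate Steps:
D(l, R) = R*(4 + R)/6 (D(l, R) = ((R + 4)*R)/6 = ((4 + R)*R)/6 = (R*(4 + R))/6 = R*(4 + R)/6)
y(2180)/(1706730 + D(923, 142)) = (-3*2180)/(1706730 + (⅙)*142*(4 + 142)) = -6540/(1706730 + (⅙)*142*146) = -6540/(1706730 + 10366/3) = -6540/5130556/3 = -6540*3/5130556 = -4905/1282639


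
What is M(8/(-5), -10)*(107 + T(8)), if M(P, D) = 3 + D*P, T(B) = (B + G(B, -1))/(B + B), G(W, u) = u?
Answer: 32661/16 ≈ 2041.3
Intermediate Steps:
T(B) = (-1 + B)/(2*B) (T(B) = (B - 1)/(B + B) = (-1 + B)/((2*B)) = (-1 + B)*(1/(2*B)) = (-1 + B)/(2*B))
M(8/(-5), -10)*(107 + T(8)) = (3 - 80/(-5))*(107 + (1/2)*(-1 + 8)/8) = (3 - 80*(-1)/5)*(107 + (1/2)*(1/8)*7) = (3 - 10*(-8/5))*(107 + 7/16) = (3 + 16)*(1719/16) = 19*(1719/16) = 32661/16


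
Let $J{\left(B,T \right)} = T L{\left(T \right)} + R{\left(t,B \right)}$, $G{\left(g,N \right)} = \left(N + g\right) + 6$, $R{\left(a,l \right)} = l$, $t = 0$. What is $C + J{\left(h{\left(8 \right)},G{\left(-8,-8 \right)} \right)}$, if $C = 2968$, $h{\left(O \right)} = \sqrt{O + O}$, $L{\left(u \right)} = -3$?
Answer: $3002$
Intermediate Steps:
$G{\left(g,N \right)} = 6 + N + g$
$h{\left(O \right)} = \sqrt{2} \sqrt{O}$ ($h{\left(O \right)} = \sqrt{2 O} = \sqrt{2} \sqrt{O}$)
$J{\left(B,T \right)} = B - 3 T$ ($J{\left(B,T \right)} = T \left(-3\right) + B = - 3 T + B = B - 3 T$)
$C + J{\left(h{\left(8 \right)},G{\left(-8,-8 \right)} \right)} = 2968 - \left(3 \left(6 - 8 - 8\right) - \sqrt{2} \sqrt{8}\right) = 2968 + \left(\sqrt{2} \cdot 2 \sqrt{2} - -30\right) = 2968 + \left(4 + 30\right) = 2968 + 34 = 3002$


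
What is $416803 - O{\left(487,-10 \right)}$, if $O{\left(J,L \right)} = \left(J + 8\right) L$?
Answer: $421753$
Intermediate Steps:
$O{\left(J,L \right)} = L \left(8 + J\right)$ ($O{\left(J,L \right)} = \left(8 + J\right) L = L \left(8 + J\right)$)
$416803 - O{\left(487,-10 \right)} = 416803 - - 10 \left(8 + 487\right) = 416803 - \left(-10\right) 495 = 416803 - -4950 = 416803 + 4950 = 421753$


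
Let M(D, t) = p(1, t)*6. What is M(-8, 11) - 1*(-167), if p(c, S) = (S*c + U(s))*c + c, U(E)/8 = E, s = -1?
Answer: 191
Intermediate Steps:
U(E) = 8*E
p(c, S) = c + c*(-8 + S*c) (p(c, S) = (S*c + 8*(-1))*c + c = (S*c - 8)*c + c = (-8 + S*c)*c + c = c*(-8 + S*c) + c = c + c*(-8 + S*c))
M(D, t) = -42 + 6*t (M(D, t) = (1*(-7 + t*1))*6 = (1*(-7 + t))*6 = (-7 + t)*6 = -42 + 6*t)
M(-8, 11) - 1*(-167) = (-42 + 6*11) - 1*(-167) = (-42 + 66) + 167 = 24 + 167 = 191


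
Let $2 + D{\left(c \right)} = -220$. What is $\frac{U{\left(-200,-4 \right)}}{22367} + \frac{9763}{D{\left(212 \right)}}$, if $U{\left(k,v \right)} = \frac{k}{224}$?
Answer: $- \frac{3057169069}{69516636} \approx -43.978$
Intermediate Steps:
$U{\left(k,v \right)} = \frac{k}{224}$ ($U{\left(k,v \right)} = k \frac{1}{224} = \frac{k}{224}$)
$D{\left(c \right)} = -222$ ($D{\left(c \right)} = -2 - 220 = -222$)
$\frac{U{\left(-200,-4 \right)}}{22367} + \frac{9763}{D{\left(212 \right)}} = \frac{\frac{1}{224} \left(-200\right)}{22367} + \frac{9763}{-222} = \left(- \frac{25}{28}\right) \frac{1}{22367} + 9763 \left(- \frac{1}{222}\right) = - \frac{25}{626276} - \frac{9763}{222} = - \frac{3057169069}{69516636}$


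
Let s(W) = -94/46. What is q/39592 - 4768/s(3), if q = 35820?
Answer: 1085875157/465206 ≈ 2334.2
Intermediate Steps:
s(W) = -47/23 (s(W) = -94*1/46 = -47/23)
q/39592 - 4768/s(3) = 35820/39592 - 4768/(-47/23) = 35820*(1/39592) - 4768*(-23/47) = 8955/9898 + 109664/47 = 1085875157/465206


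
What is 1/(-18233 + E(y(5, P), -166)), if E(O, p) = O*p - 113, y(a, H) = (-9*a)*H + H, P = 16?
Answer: 1/98518 ≈ 1.0150e-5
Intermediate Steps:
y(a, H) = H - 9*H*a (y(a, H) = -9*H*a + H = H - 9*H*a)
E(O, p) = -113 + O*p
1/(-18233 + E(y(5, P), -166)) = 1/(-18233 + (-113 + (16*(1 - 9*5))*(-166))) = 1/(-18233 + (-113 + (16*(1 - 45))*(-166))) = 1/(-18233 + (-113 + (16*(-44))*(-166))) = 1/(-18233 + (-113 - 704*(-166))) = 1/(-18233 + (-113 + 116864)) = 1/(-18233 + 116751) = 1/98518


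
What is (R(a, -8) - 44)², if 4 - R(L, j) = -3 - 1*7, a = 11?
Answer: 900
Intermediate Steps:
R(L, j) = 14 (R(L, j) = 4 - (-3 - 1*7) = 4 - (-3 - 7) = 4 - 1*(-10) = 4 + 10 = 14)
(R(a, -8) - 44)² = (14 - 44)² = (-30)² = 900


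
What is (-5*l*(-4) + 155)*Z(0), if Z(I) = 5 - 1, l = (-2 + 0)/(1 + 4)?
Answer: 588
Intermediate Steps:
l = -2/5 ≈ -0.40000
Z(I) = 4
(-5*l*(-4) + 155)*Z(0) = (-5*(-2/5)*(-4) + 155)*4 = (2*(-4) + 155)*4 = (-8 + 155)*4 = 147*4 = 588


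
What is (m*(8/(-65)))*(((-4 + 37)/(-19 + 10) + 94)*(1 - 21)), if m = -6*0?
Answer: 0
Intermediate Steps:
m = 0
(m*(8/(-65)))*(((-4 + 37)/(-19 + 10) + 94)*(1 - 21)) = (0*(8/(-65)))*(((-4 + 37)/(-19 + 10) + 94)*(1 - 21)) = (0*(8*(-1/65)))*((33/(-9) + 94)*(-20)) = (0*(-8/65))*((33*(-⅑) + 94)*(-20)) = 0*((-11/3 + 94)*(-20)) = 0*((271/3)*(-20)) = 0*(-5420/3) = 0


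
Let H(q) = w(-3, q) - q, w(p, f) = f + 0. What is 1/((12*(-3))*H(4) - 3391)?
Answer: -1/3391 ≈ -0.00029490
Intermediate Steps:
w(p, f) = f
H(q) = 0 (H(q) = q - q = 0)
1/((12*(-3))*H(4) - 3391) = 1/((12*(-3))*0 - 3391) = 1/(-36*0 - 3391) = 1/(0 - 3391) = 1/(-3391) = -1/3391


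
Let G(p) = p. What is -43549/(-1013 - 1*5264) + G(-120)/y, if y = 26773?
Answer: 1165184137/168054121 ≈ 6.9334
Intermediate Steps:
-43549/(-1013 - 1*5264) + G(-120)/y = -43549/(-1013 - 1*5264) - 120/26773 = -43549/(-1013 - 5264) - 120*1/26773 = -43549/(-6277) - 120/26773 = -43549*(-1/6277) - 120/26773 = 43549/6277 - 120/26773 = 1165184137/168054121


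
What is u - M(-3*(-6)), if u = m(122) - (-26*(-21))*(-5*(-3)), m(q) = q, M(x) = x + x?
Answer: -8104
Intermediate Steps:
M(x) = 2*x
u = -8068 (u = 122 - (-26*(-21))*(-5*(-3)) = 122 - 546*15 = 122 - 1*8190 = 122 - 8190 = -8068)
u - M(-3*(-6)) = -8068 - 2*(-3*(-6)) = -8068 - 2*18 = -8068 - 1*36 = -8068 - 36 = -8104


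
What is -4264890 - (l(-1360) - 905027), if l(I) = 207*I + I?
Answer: -3076983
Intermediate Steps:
l(I) = 208*I
-4264890 - (l(-1360) - 905027) = -4264890 - (208*(-1360) - 905027) = -4264890 - (-282880 - 905027) = -4264890 - 1*(-1187907) = -4264890 + 1187907 = -3076983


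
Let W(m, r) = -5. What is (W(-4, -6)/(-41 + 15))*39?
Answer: 15/2 ≈ 7.5000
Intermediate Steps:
(W(-4, -6)/(-41 + 15))*39 = -5/(-41 + 15)*39 = -5/(-26)*39 = -5*(-1/26)*39 = (5/26)*39 = 15/2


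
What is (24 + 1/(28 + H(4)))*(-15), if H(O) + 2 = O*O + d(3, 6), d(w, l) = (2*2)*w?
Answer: -6485/18 ≈ -360.28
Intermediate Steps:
d(w, l) = 4*w
H(O) = 10 + O**2 (H(O) = -2 + (O*O + 4*3) = -2 + (O**2 + 12) = -2 + (12 + O**2) = 10 + O**2)
(24 + 1/(28 + H(4)))*(-15) = (24 + 1/(28 + (10 + 4**2)))*(-15) = (24 + 1/(28 + (10 + 16)))*(-15) = (24 + 1/(28 + 26))*(-15) = (24 + 1/54)*(-15) = (1297/54)*(-15) = -6485/18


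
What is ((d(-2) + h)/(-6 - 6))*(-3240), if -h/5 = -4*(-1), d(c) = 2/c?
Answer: -5670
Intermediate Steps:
h = -20 (h = -(-20)*(-1) = -5*4 = -20)
((d(-2) + h)/(-6 - 6))*(-3240) = ((2/(-2) - 20)/(-6 - 6))*(-3240) = ((2*(-1/2) - 20)/(-12))*(-3240) = ((-1 - 20)*(-1/12))*(-3240) = -21*(-1/12)*(-3240) = (7/4)*(-3240) = -5670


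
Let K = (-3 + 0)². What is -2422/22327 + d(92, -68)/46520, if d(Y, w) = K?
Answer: -112470497/1038652040 ≈ -0.10829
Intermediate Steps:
K = 9 (K = (-3)² = 9)
d(Y, w) = 9
-2422/22327 + d(92, -68)/46520 = -2422/22327 + 9/46520 = -112470497/1038652040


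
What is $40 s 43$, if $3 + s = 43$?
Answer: $68800$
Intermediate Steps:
$s = 40$ ($s = -3 + 43 = 40$)
$40 s 43 = 40 \cdot 40 \cdot 43 = 1600 \cdot 43 = 68800$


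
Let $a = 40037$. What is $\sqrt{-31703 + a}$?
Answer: $3 \sqrt{926} \approx 91.291$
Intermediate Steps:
$\sqrt{-31703 + a} = \sqrt{-31703 + 40037} = \sqrt{8334} = 3 \sqrt{926}$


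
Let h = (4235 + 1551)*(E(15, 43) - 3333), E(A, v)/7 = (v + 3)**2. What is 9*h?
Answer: 597757446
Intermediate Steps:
E(A, v) = 7*(3 + v)**2 (E(A, v) = 7*(v + 3)**2 = 7*(3 + v)**2)
h = 66417494 (h = (4235 + 1551)*(7*(3 + 43)**2 - 3333) = 5786*(7*46**2 - 3333) = 5786*(7*2116 - 3333) = 5786*(14812 - 3333) = 5786*11479 = 66417494)
9*h = 9*66417494 = 597757446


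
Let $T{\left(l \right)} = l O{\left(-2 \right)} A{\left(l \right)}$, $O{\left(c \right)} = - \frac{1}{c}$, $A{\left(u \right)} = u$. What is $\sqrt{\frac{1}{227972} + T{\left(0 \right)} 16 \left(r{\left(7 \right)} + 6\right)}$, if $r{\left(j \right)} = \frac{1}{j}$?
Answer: $\frac{\sqrt{56993}}{113986} \approx 0.0020944$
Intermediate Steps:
$T{\left(l \right)} = \frac{l^{2}}{2}$ ($T{\left(l \right)} = l \left(- \frac{1}{-2}\right) l = l \left(\left(-1\right) \left(- \frac{1}{2}\right)\right) l = l \frac{1}{2} l = \frac{l}{2} l = \frac{l^{2}}{2}$)
$\sqrt{\frac{1}{227972} + T{\left(0 \right)} 16 \left(r{\left(7 \right)} + 6\right)} = \sqrt{\frac{1}{227972} + \frac{0^{2}}{2} \cdot 16 \left(\frac{1}{7} + 6\right)} = \sqrt{\frac{1}{227972} + \frac{1}{2} \cdot 0 \cdot 16 \left(\frac{1}{7} + 6\right)} = \sqrt{\frac{1}{227972} + 0 \cdot 16 \cdot \frac{43}{7}} = \sqrt{\frac{1}{227972} + 0 \cdot \frac{43}{7}} = \sqrt{\frac{1}{227972} + 0} = \sqrt{\frac{1}{227972}} = \frac{\sqrt{56993}}{113986}$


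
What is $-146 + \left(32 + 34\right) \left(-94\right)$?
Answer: $-6350$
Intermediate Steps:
$-146 + \left(32 + 34\right) \left(-94\right) = -146 + 66 \left(-94\right) = -146 - 6204 = -6350$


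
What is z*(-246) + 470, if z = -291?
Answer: 72056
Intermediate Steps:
z*(-246) + 470 = -291*(-246) + 470 = 71586 + 470 = 72056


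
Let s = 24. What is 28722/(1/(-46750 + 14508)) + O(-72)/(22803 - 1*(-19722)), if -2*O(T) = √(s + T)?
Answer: -926054724 - 2*I*√3/42525 ≈ -9.2605e+8 - 8.146e-5*I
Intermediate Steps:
O(T) = -√(24 + T)/2
28722/(1/(-46750 + 14508)) + O(-72)/(22803 - 1*(-19722)) = 28722/(1/(-46750 + 14508)) + (-√(24 - 72)/2)/(22803 - 1*(-19722)) = 28722/(1/(-32242)) + (-2*I*√3)/(22803 + 19722) = 28722/(-1/32242) - 2*I*√3/42525 = 28722*(-32242) - 2*I*√3*(1/42525) = -926054724 - 2*I*√3/42525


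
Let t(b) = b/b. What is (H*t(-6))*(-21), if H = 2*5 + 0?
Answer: -210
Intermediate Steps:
H = 10 (H = 10 + 0 = 10)
t(b) = 1
(H*t(-6))*(-21) = (10*1)*(-21) = 10*(-21) = -210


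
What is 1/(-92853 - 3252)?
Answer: -1/96105 ≈ -1.0405e-5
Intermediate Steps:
1/(-92853 - 3252) = 1/(-96105) = -1/96105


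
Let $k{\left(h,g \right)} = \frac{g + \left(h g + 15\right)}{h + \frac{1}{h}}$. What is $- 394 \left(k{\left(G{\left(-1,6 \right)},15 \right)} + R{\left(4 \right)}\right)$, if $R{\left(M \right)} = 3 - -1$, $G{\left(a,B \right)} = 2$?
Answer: $-11032$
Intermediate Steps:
$R{\left(M \right)} = 4$ ($R{\left(M \right)} = 3 + 1 = 4$)
$k{\left(h,g \right)} = \frac{15 + g + g h}{h + \frac{1}{h}}$ ($k{\left(h,g \right)} = \frac{g + \left(g h + 15\right)}{h + \frac{1}{h}} = \frac{g + \left(15 + g h\right)}{h + \frac{1}{h}} = \frac{15 + g + g h}{h + \frac{1}{h}}$)
$- 394 \left(k{\left(G{\left(-1,6 \right)},15 \right)} + R{\left(4 \right)}\right) = - 394 \left(\frac{2 \left(15 + 15 + 15 \cdot 2\right)}{1 + 2^{2}} + 4\right) = - 394 \left(\frac{2 \left(15 + 15 + 30\right)}{1 + 4} + 4\right) = - 394 \left(2 \cdot \frac{1}{5} \cdot 60 + 4\right) = - 394 \left(24 + 4\right) = \left(-394\right) 28 = -11032$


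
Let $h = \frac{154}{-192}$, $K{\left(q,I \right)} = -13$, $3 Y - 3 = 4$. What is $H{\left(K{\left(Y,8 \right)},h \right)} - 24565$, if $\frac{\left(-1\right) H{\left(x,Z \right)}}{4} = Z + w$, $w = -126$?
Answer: $- \frac{577387}{24} \approx -24058.0$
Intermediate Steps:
$Y = \frac{7}{3}$ ($Y = 1 + \frac{1}{3} \cdot 4 = 1 + \frac{4}{3} = \frac{7}{3} \approx 2.3333$)
$h = - \frac{77}{96}$ ($h = 154 \left(- \frac{1}{192}\right) = - \frac{77}{96} \approx -0.80208$)
$H{\left(x,Z \right)} = 504 - 4 Z$ ($H{\left(x,Z \right)} = - 4 \left(Z - 126\right) = - 4 \left(-126 + Z\right) = 504 - 4 Z$)
$H{\left(K{\left(Y,8 \right)},h \right)} - 24565 = \left(504 - - \frac{77}{24}\right) - 24565 = \left(504 + \frac{77}{24}\right) - 24565 = \frac{12173}{24} - 24565 = - \frac{577387}{24}$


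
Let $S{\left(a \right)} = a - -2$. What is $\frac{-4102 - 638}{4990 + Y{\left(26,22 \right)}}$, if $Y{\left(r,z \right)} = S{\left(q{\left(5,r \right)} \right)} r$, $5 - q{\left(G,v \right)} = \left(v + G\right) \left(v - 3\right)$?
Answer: $\frac{2370}{6683} \approx 0.35463$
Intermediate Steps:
$q{\left(G,v \right)} = 5 - \left(-3 + v\right) \left(G + v\right)$ ($q{\left(G,v \right)} = 5 - \left(v + G\right) \left(v - 3\right) = 5 - \left(G + v\right) \left(-3 + v\right) = 5 - \left(-3 + v\right) \left(G + v\right)$)
$S{\left(a \right)} = 2 + a$ ($S{\left(a \right)} = a + 2 = 2 + a$)
$Y{\left(r,z \right)} = r \left(22 - r^{2} - 2 r\right)$ ($Y{\left(r,z \right)} = \left(2 + \left(5 - r^{2} + 3 \cdot 5 + 3 r - 5 r\right)\right) r = \left(2 + \left(5 - r^{2} + 15 + 3 r - 5 r\right)\right) r = \left(2 - \left(-20 + r^{2} + 2 r\right)\right) r = \left(22 - r^{2} - 2 r\right) r = r \left(22 - r^{2} - 2 r\right)$)
$\frac{-4102 - 638}{4990 + Y{\left(26,22 \right)}} = \frac{-4102 - 638}{4990 + 26 \left(22 - 26^{2} - 52\right)} = - \frac{4740}{4990 + 26 \left(22 - 676 - 52\right)} = - \frac{4740}{4990 + 26 \left(-706\right)} = - \frac{4740}{4990 - 18356} = - \frac{4740}{-13366} = \left(-4740\right) \left(- \frac{1}{13366}\right) = \frac{2370}{6683}$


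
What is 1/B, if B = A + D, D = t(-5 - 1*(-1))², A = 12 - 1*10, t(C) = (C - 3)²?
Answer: 1/2403 ≈ 0.00041615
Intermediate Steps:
t(C) = (-3 + C)²
A = 2 (A = 12 - 10 = 2)
D = 2401 (D = ((-3 + (-5 - 1*(-1)))²)² = ((-3 + (-5 + 1))²)² = ((-3 - 4)²)² = ((-7)²)² = 49² = 2401)
B = 2403 (B = 2 + 2401 = 2403)
1/B = 1/2403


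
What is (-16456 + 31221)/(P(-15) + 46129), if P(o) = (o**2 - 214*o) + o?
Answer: 14765/49549 ≈ 0.29799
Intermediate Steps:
P(o) = o**2 - 213*o
(-16456 + 31221)/(P(-15) + 46129) = (-16456 + 31221)/(-15*(-213 - 15) + 46129) = 14765/(-15*(-228) + 46129) = 14765/(3420 + 46129) = 14765/49549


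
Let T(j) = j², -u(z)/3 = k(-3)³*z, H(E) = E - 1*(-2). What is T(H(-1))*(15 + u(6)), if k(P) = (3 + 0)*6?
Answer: -104961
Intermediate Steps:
H(E) = 2 + E (H(E) = E + 2 = 2 + E)
k(P) = 18 (k(P) = 3*6 = 18)
u(z) = -17496*z (u(z) = -3*18³*z = -17496*z)
T(H(-1))*(15 + u(6)) = (2 - 1)²*(15 - 17496*6) = 1²*(15 - 104976) = 1*(-104961) = -104961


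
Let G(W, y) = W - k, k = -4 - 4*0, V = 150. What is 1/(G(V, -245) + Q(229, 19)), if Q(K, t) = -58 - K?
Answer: -1/133 ≈ -0.0075188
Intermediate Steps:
k = -4 (k = -4 + 0 = -4)
G(W, y) = 4 + W (G(W, y) = W - 1*(-4) = W + 4 = 4 + W)
1/(G(V, -245) + Q(229, 19)) = 1/((4 + 150) + (-58 - 1*229)) = 1/(154 + (-58 - 229)) = 1/(154 - 287) = 1/(-133) = -1/133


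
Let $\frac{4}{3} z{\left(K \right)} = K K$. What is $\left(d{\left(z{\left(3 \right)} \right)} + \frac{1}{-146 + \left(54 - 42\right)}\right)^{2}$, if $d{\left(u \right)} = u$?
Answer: $\frac{3265249}{71824} \approx 45.462$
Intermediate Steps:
$z{\left(K \right)} = \frac{3 K^{2}}{4}$ ($z{\left(K \right)} = \frac{3 K K}{4} = \frac{3 K^{2}}{4}$)
$\left(d{\left(z{\left(3 \right)} \right)} + \frac{1}{-146 + \left(54 - 42\right)}\right)^{2} = \left(\frac{3 \cdot 3^{2}}{4} + \frac{1}{-146 + \left(54 - 42\right)}\right)^{2} = \left(\frac{3}{4} \cdot 9 + \frac{1}{-146 + \left(54 - 42\right)}\right)^{2} = \left(\frac{27}{4} + \frac{1}{-146 + 12}\right)^{2} = \left(\frac{27}{4} + \frac{1}{-134}\right)^{2} = \left(\frac{27}{4} - \frac{1}{134}\right)^{2} = \left(\frac{1807}{268}\right)^{2} = \frac{3265249}{71824}$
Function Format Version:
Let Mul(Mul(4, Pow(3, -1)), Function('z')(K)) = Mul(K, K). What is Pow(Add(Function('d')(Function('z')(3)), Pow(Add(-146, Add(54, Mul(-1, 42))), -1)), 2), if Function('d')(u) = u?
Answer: Rational(3265249, 71824) ≈ 45.462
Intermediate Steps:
Function('z')(K) = Mul(Rational(3, 4), Pow(K, 2)) (Function('z')(K) = Mul(Rational(3, 4), Mul(K, K)) = Mul(Rational(3, 4), Pow(K, 2)))
Pow(Add(Function('d')(Function('z')(3)), Pow(Add(-146, Add(54, Mul(-1, 42))), -1)), 2) = Pow(Add(Mul(Rational(3, 4), Pow(3, 2)), Pow(Add(-146, Add(54, Mul(-1, 42))), -1)), 2) = Pow(Add(Mul(Rational(3, 4), 9), Pow(Add(-146, Add(54, -42)), -1)), 2) = Pow(Add(Rational(27, 4), Pow(Add(-146, 12), -1)), 2) = Pow(Add(Rational(27, 4), Pow(-134, -1)), 2) = Pow(Add(Rational(27, 4), Rational(-1, 134)), 2) = Pow(Rational(1807, 268), 2) = Rational(3265249, 71824)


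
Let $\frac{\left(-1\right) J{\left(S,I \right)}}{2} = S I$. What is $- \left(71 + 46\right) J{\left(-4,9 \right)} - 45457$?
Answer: $-53881$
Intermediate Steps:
$J{\left(S,I \right)} = - 2 I S$ ($J{\left(S,I \right)} = - 2 S I = - 2 I S$)
$- \left(71 + 46\right) J{\left(-4,9 \right)} - 45457 = - \left(71 + 46\right) \left(\left(-2\right) 9 \left(-4\right)\right) - 45457 = - 117 \cdot 72 - 45457 = \left(-1\right) 8424 - 45457 = -8424 - 45457 = -53881$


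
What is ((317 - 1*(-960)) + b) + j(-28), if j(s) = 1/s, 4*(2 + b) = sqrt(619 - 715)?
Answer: 35699/28 + I*sqrt(6) ≈ 1275.0 + 2.4495*I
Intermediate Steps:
b = -2 + I*sqrt(6) (b = -2 + sqrt(619 - 715)/4 = -2 + sqrt(-96)/4 = -2 + (4*I*sqrt(6))/4 = -2 + I*sqrt(6) ≈ -2.0 + 2.4495*I)
((317 - 1*(-960)) + b) + j(-28) = ((317 - 1*(-960)) + (-2 + I*sqrt(6))) + 1/(-28) = ((317 + 960) + (-2 + I*sqrt(6))) - 1/28 = (1277 + (-2 + I*sqrt(6))) - 1/28 = (1275 + I*sqrt(6)) - 1/28 = 35699/28 + I*sqrt(6)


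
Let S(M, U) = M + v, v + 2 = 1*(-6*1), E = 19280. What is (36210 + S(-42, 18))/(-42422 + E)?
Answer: -18080/11571 ≈ -1.5625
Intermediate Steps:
v = -8 (v = -2 + 1*(-6*1) = -2 + 1*(-6) = -2 - 6 = -8)
S(M, U) = -8 + M (S(M, U) = M - 8 = -8 + M)
(36210 + S(-42, 18))/(-42422 + E) = (36210 + (-8 - 42))/(-42422 + 19280) = (36210 - 50)/(-23142) = 36160*(-1/23142) = -18080/11571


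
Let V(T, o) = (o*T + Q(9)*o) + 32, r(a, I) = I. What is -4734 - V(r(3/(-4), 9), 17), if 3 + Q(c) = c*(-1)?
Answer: -4715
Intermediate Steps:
Q(c) = -3 - c (Q(c) = -3 + c*(-1) = -3 - c)
V(T, o) = 32 - 12*o + T*o (V(T, o) = (o*T + (-3 - 1*9)*o) + 32 = (T*o + (-3 - 9)*o) + 32 = (T*o - 12*o) + 32 = (-12*o + T*o) + 32 = 32 - 12*o + T*o)
-4734 - V(r(3/(-4), 9), 17) = -4734 - (32 - 12*17 + 9*17) = -4734 - (32 - 204 + 153) = -4734 - 1*(-19) = -4734 + 19 = -4715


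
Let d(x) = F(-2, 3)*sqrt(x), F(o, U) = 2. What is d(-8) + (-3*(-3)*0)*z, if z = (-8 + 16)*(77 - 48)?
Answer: 4*I*sqrt(2) ≈ 5.6569*I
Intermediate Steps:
z = 232 (z = 8*29 = 232)
d(x) = 2*sqrt(x)
d(-8) + (-3*(-3)*0)*z = 2*sqrt(-8) + (-3*(-3)*0)*232 = 2*(2*I*sqrt(2)) + (9*0)*232 = 4*I*sqrt(2) + 0*232 = 4*I*sqrt(2) + 0 = 4*I*sqrt(2)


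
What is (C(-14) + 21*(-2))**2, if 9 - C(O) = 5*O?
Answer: 1369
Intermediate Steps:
C(O) = 9 - 5*O
(C(-14) + 21*(-2))**2 = ((9 - 5*(-14)) + 21*(-2))**2 = ((9 + 70) - 42)**2 = (79 - 42)**2 = 37**2 = 1369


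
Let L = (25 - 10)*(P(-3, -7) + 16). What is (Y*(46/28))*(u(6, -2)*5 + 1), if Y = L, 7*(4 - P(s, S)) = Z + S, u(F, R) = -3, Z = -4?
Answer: -52095/7 ≈ -7442.1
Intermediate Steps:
P(s, S) = 32/7 - S/7 (P(s, S) = 4 - (-4 + S)/7 = 4 + (4/7 - S/7) = 32/7 - S/7)
L = 2265/7 (L = (25 - 10)*((32/7 - ⅐*(-7)) + 16) = 15*((32/7 + 1) + 16) = 15*(39/7 + 16) = 15*(151/7) = 2265/7 ≈ 323.57)
Y = 2265/7 ≈ 323.57
(Y*(46/28))*(u(6, -2)*5 + 1) = (2265*(46/28)/7)*(-3*5 + 1) = (2265*(46*(1/28))/7)*(-15 + 1) = ((2265/7)*(23/14))*(-14) = (52095/98)*(-14) = -52095/7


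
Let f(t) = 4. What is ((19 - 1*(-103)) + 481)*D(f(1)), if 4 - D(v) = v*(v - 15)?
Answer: 28944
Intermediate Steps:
D(v) = 4 - v*(-15 + v) (D(v) = 4 - v*(v - 15) = 4 - v*(-15 + v))
((19 - 1*(-103)) + 481)*D(f(1)) = ((19 - 1*(-103)) + 481)*(4 - 1*4² + 15*4) = ((19 + 103) + 481)*(4 - 1*16 + 60) = (122 + 481)*(4 - 16 + 60) = 603*48 = 28944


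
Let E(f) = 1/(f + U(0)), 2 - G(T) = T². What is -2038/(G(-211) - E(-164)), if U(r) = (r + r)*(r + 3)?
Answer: 334232/7301115 ≈ 0.045778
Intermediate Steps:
U(r) = 2*r*(3 + r) (U(r) = (2*r)*(3 + r) = 2*r*(3 + r))
G(T) = 2 - T²
E(f) = 1/f (E(f) = 1/(f + 2*0*(3 + 0)) = 1/(f + 2*0*3) = 1/(f + 0) = 1/f)
-2038/(G(-211) - E(-164)) = -2038/((2 - 1*(-211)²) - 1/(-164)) = -2038/((2 - 1*44521) - 1*(-1/164)) = -2038/((2 - 44521) + 1/164) = -2038/(-44519 + 1/164) = -2038/(-7301115/164) = -2038*(-164/7301115) = 334232/7301115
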